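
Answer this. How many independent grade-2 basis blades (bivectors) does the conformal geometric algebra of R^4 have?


The conformal model of R^4 uses Cl(5,1) with m = 4 + 2 = 6 generators.
Number of grade-2 blades = C(m, 2) = C(6, 2)
= 6*5/2 = 15


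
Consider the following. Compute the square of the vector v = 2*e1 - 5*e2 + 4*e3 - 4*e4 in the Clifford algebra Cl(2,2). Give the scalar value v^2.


v^2 = sum of c_i^2 * e_i^2
Positive signature terms (e_i^2 = +1): 2^2 + (-5)^2 = 29
Negative signature terms (e_j^2 = -1): 4^2 + (-4)^2 = 32
v^2 = 29 - 32 = -3


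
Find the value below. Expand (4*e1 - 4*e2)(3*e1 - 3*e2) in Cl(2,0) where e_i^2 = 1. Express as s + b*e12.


Expand: (4*e1 - 4*e2)(3*e1 - 3*e2)
= 4*3*e1e1 + 4*(-3)*e1e2 + (-4)*3*e2e1 + (-4)*(-3)*e2e2
Using e1^2 = e2^2 = 1, e2e1 = -e1e2:
Scalar part s = 4*3 + (-4)*(-3) = 12 + 12 = 24
Bivector part b = 4*(-3) - (-4)*3 = -12 - (-12) = 0
uv = 24 + 0*e12


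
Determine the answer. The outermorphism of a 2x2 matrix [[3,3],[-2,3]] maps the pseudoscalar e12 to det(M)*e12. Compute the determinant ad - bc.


The outermorphism of a linear map f sends e1^e2 to f(e1)^f(e2).
f(e1) = 3*e1 - 2*e2
f(e2) = 3*e1 + 3*e2
f(e1) ^ f(e2) = (3*e1 - 2*e2) ^ (3*e1 + 3*e2)
= 3*3*e12 + (-2)*3*e21
= (9 - (-6))*e12
= 15*e12
Coefficient = 15


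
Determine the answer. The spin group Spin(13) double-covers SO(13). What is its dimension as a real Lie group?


Spin(n) double-covers SO(n); both have Lie algebra so(n) of dimension n(n-1)/2.
n = 13
n(n-1) = 13 * 12 = 156
dim Spin(13) = 156/2 = 78


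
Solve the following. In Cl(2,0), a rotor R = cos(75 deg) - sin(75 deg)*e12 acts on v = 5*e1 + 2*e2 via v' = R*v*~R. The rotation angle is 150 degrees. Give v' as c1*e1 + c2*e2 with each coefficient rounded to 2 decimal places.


Rotor R = cos(75deg) - sin(75deg)*e12
Rotation angle theta = 2 * 75 = 150 degrees
v' = R*v*~R rotates v by theta.
cos(150deg) = -0.8660, sin(150deg) = 0.5000
v'_1 = 5*cos(150deg) - 2*sin(150deg)
= 5*(-0.8660) - 2*0.5000
= -5.33
v'_2 = 5*sin(150deg) + 2*cos(150deg)
= 5*0.5000 + 2*(-0.8660)
= 0.77
v' = -5.33*e1 + 0.77*e2


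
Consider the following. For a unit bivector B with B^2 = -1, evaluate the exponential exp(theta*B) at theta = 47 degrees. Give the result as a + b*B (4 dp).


For a unit bivector B with B^2 = -1, the exponential series gives
e^(theta*B) = cos(theta) + sin(theta)*B (the GA analogue of Euler's formula).
theta = 47 degrees = 0.820305 rad
cos(47 deg) = 0.6820
sin(47 deg) = 0.7314
exp(theta*B) = 0.6820 + 0.7314*B


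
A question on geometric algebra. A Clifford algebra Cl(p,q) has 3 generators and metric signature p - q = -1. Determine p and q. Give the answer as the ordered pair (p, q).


We need p + q = 3 and p - q = -1.
Adding: 2p = 3 + (-1) = 2, so p = 1.
Then q = 3 - 1 = 2.
(p, q) = (1, 2)


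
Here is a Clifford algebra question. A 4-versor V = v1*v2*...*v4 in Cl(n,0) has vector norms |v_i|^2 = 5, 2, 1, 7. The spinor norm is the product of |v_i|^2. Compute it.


Spinor norm N(V) = |v1|^2 * |v2|^2 * ... * |v4|^2
= 5 * 2 * 1 * 7
Running product: 5, 10, 10, 70
N(V) = 70


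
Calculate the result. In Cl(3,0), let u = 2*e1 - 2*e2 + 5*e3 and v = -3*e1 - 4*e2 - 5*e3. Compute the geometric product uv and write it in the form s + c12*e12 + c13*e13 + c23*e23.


In Cl(3,0): e_i^2 = 1, e_ie_j = -e_je_i for i != j.
Scalar part = u . v = 2*(-3) + (-2)*(-4) + 5*(-5)
= -6 + 8 + (-25) = -23
e12 coeff = 2*(-4) - (-2)*(-3) = -8 - 6 = -14
e13 coeff = 2*(-5) - 5*(-3) = -10 - (-15) = 5
e23 coeff = (-2)*(-5) - 5*(-4) = 10 - (-20) = 30
uv = -23 - 14*e12 + 5*e13 + 30*e23


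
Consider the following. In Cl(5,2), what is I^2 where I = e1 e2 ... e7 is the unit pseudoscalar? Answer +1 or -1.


The pseudoscalar I = e1...e_n (product of all n generators) of Cl(p,q) satisfies I^2 = (-1)^(q + n(n-1)/2).
p = 5, q = 2, n = p + q = 7
n(n-1)/2 = 7 * 6 / 2 = 21
Exponent = q + n(n-1)/2 = 2 + 21 = 23
I^2 = (-1)^23 = -1


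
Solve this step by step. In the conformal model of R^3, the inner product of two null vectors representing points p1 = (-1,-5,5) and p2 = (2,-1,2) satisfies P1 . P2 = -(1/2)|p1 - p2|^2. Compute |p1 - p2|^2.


p1 - p2 = (-3, -4, 3)
|p1 - p2|^2 = (-3)^2 + (-4)^2 + 3^2
= 9 + 16 + 9
= 34


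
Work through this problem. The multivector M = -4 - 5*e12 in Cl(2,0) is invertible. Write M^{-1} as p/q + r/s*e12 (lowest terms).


M = -4 - 5*e12, where e12^2 = -1.
Since M commutes with its reverse ~M = a - b*e12, M * ~M = a^2 - b^2*e12^2 = a^2 + b^2.
So M^{-1} = ~M / (a^2 + b^2) = (a - b*e12)/(a^2 + b^2).
a^2 + b^2 = 16 + 25 = 41
Scalar part = -4/41 = -4/41
Bivector coeff = 5/41 = 5/41
M^{-1} = -4/41 + 5/41*e12


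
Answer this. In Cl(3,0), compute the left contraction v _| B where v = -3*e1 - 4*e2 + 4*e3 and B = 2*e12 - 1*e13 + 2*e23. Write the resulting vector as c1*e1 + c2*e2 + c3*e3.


Left contraction v _| B = <vB>_1 (grade-1 part of the geometric product vB).
Using e1_|e12 = e2, e2_|e12 = -e1, e1_|e13 = e3, e3_|e13 = -e1, e2_|e23 = e3, e3_|e23 = -e2:
e1 coeff: -v2*b12 - v3*b13 = -(-4)*(2) - (4)*(-1) = 12
e2 coeff: v1*b12 - v3*b23 = (-3)*(2) - (4)*(2) = -14
e3 coeff: v1*b13 + v2*b23 = (-3)*(-1) + (-4)*(2) = -5
v _| B = 12*e1 - 14*e2 - 5*e3


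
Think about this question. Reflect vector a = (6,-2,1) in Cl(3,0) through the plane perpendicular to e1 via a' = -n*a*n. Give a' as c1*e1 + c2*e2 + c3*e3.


Reflection formula: a' = -n*a*n, with n = e1 (unit vector, n^2 = 1).
For reflection through hyperplane perp to e1:
The component along e1 flips sign, others stay.
a = (6, -2, 1)
a' = (-6, -2, 1)
a' = -6*e1 - 2*e2 + 1*e3


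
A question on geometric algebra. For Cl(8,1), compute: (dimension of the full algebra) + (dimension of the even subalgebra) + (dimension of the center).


n = 8 + 1 = 9
Total dim = 2^9 = 512
Even subalgebra dim = 2^8 = 256
n is odd, so center dim = 2
Sum = 512 + 256 + 2 = 770


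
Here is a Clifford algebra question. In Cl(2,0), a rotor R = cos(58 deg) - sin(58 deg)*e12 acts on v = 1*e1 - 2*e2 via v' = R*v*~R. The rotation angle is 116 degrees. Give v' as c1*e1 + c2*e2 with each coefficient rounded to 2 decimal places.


Rotor R = cos(58deg) - sin(58deg)*e12
Rotation angle theta = 2 * 58 = 116 degrees
v' = R*v*~R rotates v by theta.
cos(116deg) = -0.4384, sin(116deg) = 0.8988
v'_1 = 1*cos(116deg) - (-2)*sin(116deg)
= 1*(-0.4384) - (-2)*0.8988
= 1.36
v'_2 = 1*sin(116deg) + (-2)*cos(116deg)
= 1*0.8988 + (-2)*(-0.4384)
= 1.78
v' = 1.36*e1 + 1.78*e2


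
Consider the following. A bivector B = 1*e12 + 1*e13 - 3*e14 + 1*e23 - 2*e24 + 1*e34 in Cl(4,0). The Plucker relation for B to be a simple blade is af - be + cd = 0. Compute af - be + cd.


Plucker relation: af - be + cd
a*f = 1*1 = 1
b*e = 1*(-2) = -2
c*d = (-3)*1 = -3
af - be + cd = 1 - (-2) + (-3)
= 0


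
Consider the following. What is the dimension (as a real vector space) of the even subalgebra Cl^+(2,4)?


Even subalgebra dimension = 2^(n-1)
n = 2 + 4 = 6
2^(6 - 1) = 2^5 = 32
Verification: sum of C(6,k) for even k = 1 + 15 + 15 + 1 = 32
Result = 32


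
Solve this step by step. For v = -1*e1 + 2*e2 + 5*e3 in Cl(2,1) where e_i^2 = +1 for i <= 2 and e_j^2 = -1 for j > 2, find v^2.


v^2 = sum of c_i^2 * e_i^2
Positive signature terms (e_i^2 = +1): (-1)^2 + 2^2 = 5
Negative signature terms (e_j^2 = -1): 5^2 = 25
v^2 = 5 - 25 = -20


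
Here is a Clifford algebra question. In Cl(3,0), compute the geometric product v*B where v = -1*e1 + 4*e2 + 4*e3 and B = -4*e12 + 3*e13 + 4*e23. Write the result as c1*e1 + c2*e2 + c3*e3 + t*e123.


vB has grade-1 (vector) and grade-3 (trivector) parts: vB = (v _| B) + (v ^ B).
Vector part <vB>_1:
  e1: -v2*b12 - v3*b13 = -(4)*(-4) - (4)*(3) = 4
  e2: v1*b12 - v3*b23 = (-1)*(-4) - (4)*(4) = -12
  e3: v1*b13 + v2*b23 = (-1)*(3) + (4)*(4) = 13
Trivector part <vB>_3:
  e123: v1*b23 - v2*b13 + v3*b12 = (-1)*(4) - (4)*(3) + (4)*(-4) = -32
vB = 4*e1 - 12*e2 + 13*e3 - 32*e123


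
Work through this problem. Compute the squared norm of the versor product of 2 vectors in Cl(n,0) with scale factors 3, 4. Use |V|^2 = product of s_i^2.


Each vector v_i has |v_i|^2 = s_i^2
Squared scales: 3^2 = 9, 4^2 = 16
|V|^2 = 9 * 16
= 144


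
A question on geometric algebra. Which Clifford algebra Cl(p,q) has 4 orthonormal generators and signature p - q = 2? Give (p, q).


We need p + q = 4 and p - q = 2.
Adding: 2p = 4 + 2 = 6, so p = 3.
Then q = 4 - 3 = 1.
(p, q) = (3, 1)


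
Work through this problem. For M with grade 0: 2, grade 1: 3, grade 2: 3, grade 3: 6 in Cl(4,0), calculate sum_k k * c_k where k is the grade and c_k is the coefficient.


Grade-weighted sum = sum of grade_k * coefficient_k
0*2 = 0
1*3 = 3
2*3 = 6
3*6 = 18
Total = 0 + 3 + 6 + 18 = 27


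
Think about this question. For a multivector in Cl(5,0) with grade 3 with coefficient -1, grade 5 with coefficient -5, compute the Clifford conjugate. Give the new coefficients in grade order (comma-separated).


Clifford conjugate sign for grade k: (-1)^(k(k+1)/2)
Grade 3: (-1)^(3*4/2) = (-1)^6 = 1, coeff -1 -> -1
Grade 5: (-1)^(5*6/2) = (-1)^15 = -1, coeff -5 -> 5
Conjugated coefficients: -1, 5


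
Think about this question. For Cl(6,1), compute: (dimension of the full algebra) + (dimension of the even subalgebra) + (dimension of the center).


n = 6 + 1 = 7
Total dim = 2^7 = 128
Even subalgebra dim = 2^6 = 64
n is odd, so center dim = 2
Sum = 128 + 64 + 2 = 194


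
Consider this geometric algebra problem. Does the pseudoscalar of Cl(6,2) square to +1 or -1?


The pseudoscalar I = e1...e_n (product of all n generators) of Cl(p,q) satisfies I^2 = (-1)^(q + n(n-1)/2).
p = 6, q = 2, n = p + q = 8
n(n-1)/2 = 8 * 7 / 2 = 28
Exponent = q + n(n-1)/2 = 2 + 28 = 30
I^2 = (-1)^30 = +1


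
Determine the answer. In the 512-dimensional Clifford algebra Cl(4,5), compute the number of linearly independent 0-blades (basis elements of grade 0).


Number of grade-k basis blades in Cl(p,q) with n = p + q is C(n, k).
n = 4 + 5 = 9
C(9, 0) = 9! / (0! * 9!)
= 362880 / (1 * 362880)
= 1


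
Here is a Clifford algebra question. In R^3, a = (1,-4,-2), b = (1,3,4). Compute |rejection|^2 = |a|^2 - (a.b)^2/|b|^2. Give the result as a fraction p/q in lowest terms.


|a|^2 = 1^2 + (-4)^2 + (-2)^2 = 21
|b|^2 = 1^2 + 3^2 + 4^2 = 26
a . b = 1*1 + (-4)*3 + (-2)*4 = -19
(a.b)^2 = (-19)^2 = 361
|rej|^2 = 21 - 361/26
= (546 - 361)/26
= 185/26
In lowest terms: 185/26


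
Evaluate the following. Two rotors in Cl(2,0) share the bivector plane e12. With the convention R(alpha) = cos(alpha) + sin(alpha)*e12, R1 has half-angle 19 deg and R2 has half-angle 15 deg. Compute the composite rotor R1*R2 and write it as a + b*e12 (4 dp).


Same-plane rotors commute and their half-angles add:
R1*R2 = cos(a1 + a2) + sin(a1 + a2)*e12.
a1 + a2 = 19 + 15 = 34 deg
cos(34 deg) = 0.8290
sin(34 deg) = 0.5592
R1*R2 = 0.8290 + 0.5592*e12


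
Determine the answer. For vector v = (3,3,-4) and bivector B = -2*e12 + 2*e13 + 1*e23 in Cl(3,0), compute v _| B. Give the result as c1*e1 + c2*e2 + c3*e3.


Left contraction v _| B = <vB>_1 (grade-1 part of the geometric product vB).
Using e1_|e12 = e2, e2_|e12 = -e1, e1_|e13 = e3, e3_|e13 = -e1, e2_|e23 = e3, e3_|e23 = -e2:
e1 coeff: -v2*b12 - v3*b13 = -(3)*(-2) - (-4)*(2) = 14
e2 coeff: v1*b12 - v3*b23 = (3)*(-2) - (-4)*(1) = -2
e3 coeff: v1*b13 + v2*b23 = (3)*(2) + (3)*(1) = 9
v _| B = 14*e1 - 2*e2 + 9*e3


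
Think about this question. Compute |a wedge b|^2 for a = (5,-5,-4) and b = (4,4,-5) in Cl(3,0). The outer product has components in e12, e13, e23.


a wedge b = (a1*b2 - a2*b1)*e12 + (a1*b3 - a3*b1)*e13 + (a2*b3 - a3*b2)*e23
e12 coeff: 5*4 - (-5)*4 = 20 - (-20) = 40
e13 coeff: 5*(-5) - (-4)*4 = -25 - (-16) = -9
e23 coeff: (-5)*(-5) - (-4)*4 = 25 - (-16) = 41
|a wedge b|^2 = 40^2 + (-9)^2 + 41^2
= 1600 + 81 + 1681
= 3362


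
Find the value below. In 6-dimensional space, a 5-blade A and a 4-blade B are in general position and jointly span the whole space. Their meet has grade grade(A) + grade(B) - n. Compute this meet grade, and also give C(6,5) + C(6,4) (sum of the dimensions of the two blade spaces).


Meet grade = grade(A) + grade(B) - n
= 5 + 4 - 6 = 3
C(6,5) = 6
C(6,4) = 15
dim_A + dim_B = 6 + 15 = 21


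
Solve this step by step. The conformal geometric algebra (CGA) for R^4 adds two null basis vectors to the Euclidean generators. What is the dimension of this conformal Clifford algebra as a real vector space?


The conformal model of R^4 uses Cl(5,1): the 4 Euclidean generators plus two extra orthogonal generators e+ (e+^2 = +1) and e- (e-^2 = -1), from which the null vectors e0, einf are built.
Number of generators m = 4 + 2 = 6.
dim Cl(p,q) = 2^m = 2^6 = 64


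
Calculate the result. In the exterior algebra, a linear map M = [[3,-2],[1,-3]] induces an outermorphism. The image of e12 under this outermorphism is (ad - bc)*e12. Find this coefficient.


The outermorphism of a linear map f sends e1^e2 to f(e1)^f(e2).
f(e1) = 3*e1 + 1*e2
f(e2) = -2*e1 - 3*e2
f(e1) ^ f(e2) = (3*e1 + 1*e2) ^ (-2*e1 - 3*e2)
= 3*(-3)*e12 + 1*(-2)*e21
= (-9 - (-2))*e12
= -7*e12
Coefficient = -7


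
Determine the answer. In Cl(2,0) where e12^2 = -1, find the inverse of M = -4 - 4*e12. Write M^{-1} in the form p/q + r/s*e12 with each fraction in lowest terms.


M = -4 - 4*e12, where e12^2 = -1.
Since M commutes with its reverse ~M = a - b*e12, M * ~M = a^2 - b^2*e12^2 = a^2 + b^2.
So M^{-1} = ~M / (a^2 + b^2) = (a - b*e12)/(a^2 + b^2).
a^2 + b^2 = 16 + 16 = 32
Scalar part = -4/32 = -1/8
Bivector coeff = 4/32 = 1/8
M^{-1} = -1/8 + 1/8*e12


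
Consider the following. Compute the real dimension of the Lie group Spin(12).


Spin(n) double-covers SO(n); both have Lie algebra so(n) of dimension n(n-1)/2.
n = 12
n(n-1) = 12 * 11 = 132
dim Spin(12) = 132/2 = 66


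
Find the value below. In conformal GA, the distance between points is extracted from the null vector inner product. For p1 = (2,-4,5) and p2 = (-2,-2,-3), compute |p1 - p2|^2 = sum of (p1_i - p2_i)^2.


p1 - p2 = (4, -2, 8)
|p1 - p2|^2 = 4^2 + (-2)^2 + 8^2
= 16 + 4 + 64
= 84


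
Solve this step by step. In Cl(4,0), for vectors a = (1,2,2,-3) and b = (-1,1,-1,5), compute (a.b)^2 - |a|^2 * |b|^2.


a . b = 1*(-1) + 2*1 + 2*(-1) + (-3)*5
= -1 + 2 + (-2) + (-15) = -16
|a|^2 = 1^2 + 2^2 + 2^2 + (-3)^2 = 18
|b|^2 = (-1)^2 + 1^2 + (-1)^2 + 5^2 = 28
(a.b)^2 = (-16)^2 = 256
|a|^2 * |b|^2 = 18 * 28 = 504
Result = 256 - 504 = -248


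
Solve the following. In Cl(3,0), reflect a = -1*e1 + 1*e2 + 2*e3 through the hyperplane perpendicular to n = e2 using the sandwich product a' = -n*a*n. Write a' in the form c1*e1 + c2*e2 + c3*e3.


Reflection formula: a' = -n*a*n, with n = e2 (unit vector, n^2 = 1).
For reflection through hyperplane perp to e2:
The component along e2 flips sign, others stay.
a = (-1, 1, 2)
a' = (-1, -1, 2)
a' = -1*e1 - 1*e2 + 2*e3


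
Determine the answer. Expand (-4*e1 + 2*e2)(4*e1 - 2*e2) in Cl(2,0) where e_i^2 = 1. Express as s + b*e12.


Expand: (-4*e1 + 2*e2)(4*e1 - 2*e2)
= (-4)*4*e1e1 + (-4)*(-2)*e1e2 + 2*4*e2e1 + 2*(-2)*e2e2
Using e1^2 = e2^2 = 1, e2e1 = -e1e2:
Scalar part s = (-4)*4 + 2*(-2) = -16 + (-4) = -20
Bivector part b = (-4)*(-2) - 2*4 = 8 - 8 = 0
uv = -20 + 0*e12


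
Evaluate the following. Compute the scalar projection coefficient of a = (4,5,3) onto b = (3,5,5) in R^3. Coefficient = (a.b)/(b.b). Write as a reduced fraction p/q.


Projection coefficient = (a . b) / (b . b)
a . b = 4*3 + 5*5 + 3*5
= 12 + 25 + 15 = 52
b . b = 3^2 + 5^2 + 5^2
= 9 + 25 + 25 = 59
Coefficient = 52/59
In lowest terms: 52/59


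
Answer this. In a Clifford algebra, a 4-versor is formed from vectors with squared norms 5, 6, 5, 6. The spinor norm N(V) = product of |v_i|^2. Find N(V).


Spinor norm N(V) = |v1|^2 * |v2|^2 * ... * |v4|^2
= 5 * 6 * 5 * 6
Running product: 5, 30, 150, 900
N(V) = 900


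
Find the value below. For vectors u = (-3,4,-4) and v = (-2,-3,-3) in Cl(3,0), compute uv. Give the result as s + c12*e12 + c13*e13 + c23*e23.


In Cl(3,0): e_i^2 = 1, e_ie_j = -e_je_i for i != j.
Scalar part = u . v = (-3)*(-2) + 4*(-3) + (-4)*(-3)
= 6 + (-12) + 12 = 6
e12 coeff = (-3)*(-3) - 4*(-2) = 9 - (-8) = 17
e13 coeff = (-3)*(-3) - (-4)*(-2) = 9 - 8 = 1
e23 coeff = 4*(-3) - (-4)*(-3) = -12 - 12 = -24
uv = 6 + 17*e12 + 1*e13 - 24*e23


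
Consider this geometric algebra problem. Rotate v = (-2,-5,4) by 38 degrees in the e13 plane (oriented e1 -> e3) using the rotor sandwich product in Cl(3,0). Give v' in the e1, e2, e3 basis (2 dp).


Rotor R = cos(19deg) - sin(19deg)*e13
Rotation angle theta = 2 * 19 = 38 degrees in the e13 plane (e1 -> e3).
The component perpendicular to the plane (e2) is invariant: v'_2 = v2 = -5.00
cos(38deg) = 0.7880, sin(38deg) = 0.6157
v'_1 = v1*cos(theta) - v3*sin(theta) = -2*0.7880 - 4*0.6157 = -4.04
v'_3 = v1*sin(theta) + v3*cos(theta) = -2*0.6157 + 4*0.7880 = 1.92
v' = -4.04*e1 - 5.00*e2 + 1.92*e3


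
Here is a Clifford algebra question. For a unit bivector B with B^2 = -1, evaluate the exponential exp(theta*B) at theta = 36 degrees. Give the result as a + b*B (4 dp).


For a unit bivector B with B^2 = -1, the exponential series gives
e^(theta*B) = cos(theta) + sin(theta)*B (the GA analogue of Euler's formula).
theta = 36 degrees = 0.628319 rad
cos(36 deg) = 0.8090
sin(36 deg) = 0.5878
exp(theta*B) = 0.8090 + 0.5878*B


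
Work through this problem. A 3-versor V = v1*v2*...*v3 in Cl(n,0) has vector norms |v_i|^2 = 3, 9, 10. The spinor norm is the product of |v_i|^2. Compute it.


Spinor norm N(V) = |v1|^2 * |v2|^2 * ... * |v3|^2
= 3 * 9 * 10
Running product: 3, 27, 270
N(V) = 270


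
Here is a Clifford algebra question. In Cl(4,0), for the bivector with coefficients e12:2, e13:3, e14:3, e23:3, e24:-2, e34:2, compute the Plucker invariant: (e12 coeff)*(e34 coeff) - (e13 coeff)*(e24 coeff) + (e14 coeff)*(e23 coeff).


Plucker relation: af - be + cd
a*f = 2*2 = 4
b*e = 3*(-2) = -6
c*d = 3*3 = 9
af - be + cd = 4 - (-6) + 9
= 19


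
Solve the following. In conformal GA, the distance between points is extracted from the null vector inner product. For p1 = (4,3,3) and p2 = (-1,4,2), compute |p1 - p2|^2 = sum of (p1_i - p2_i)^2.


p1 - p2 = (5, -1, 1)
|p1 - p2|^2 = 5^2 + (-1)^2 + 1^2
= 25 + 1 + 1
= 27


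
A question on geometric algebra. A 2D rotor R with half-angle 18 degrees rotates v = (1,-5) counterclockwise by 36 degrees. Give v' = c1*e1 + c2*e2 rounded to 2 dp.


Rotor R = cos(18deg) - sin(18deg)*e12
Rotation angle theta = 2 * 18 = 36 degrees
v' = R*v*~R rotates v by theta.
cos(36deg) = 0.8090, sin(36deg) = 0.5878
v'_1 = 1*cos(36deg) - (-5)*sin(36deg)
= 1*0.8090 - (-5)*0.5878
= 3.75
v'_2 = 1*sin(36deg) + (-5)*cos(36deg)
= 1*0.5878 + (-5)*0.8090
= -3.46
v' = 3.75*e1 - 3.46*e2


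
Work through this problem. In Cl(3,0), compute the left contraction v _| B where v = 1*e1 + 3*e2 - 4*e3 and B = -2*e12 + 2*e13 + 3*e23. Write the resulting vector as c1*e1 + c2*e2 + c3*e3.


Left contraction v _| B = <vB>_1 (grade-1 part of the geometric product vB).
Using e1_|e12 = e2, e2_|e12 = -e1, e1_|e13 = e3, e3_|e13 = -e1, e2_|e23 = e3, e3_|e23 = -e2:
e1 coeff: -v2*b12 - v3*b13 = -(3)*(-2) - (-4)*(2) = 14
e2 coeff: v1*b12 - v3*b23 = (1)*(-2) - (-4)*(3) = 10
e3 coeff: v1*b13 + v2*b23 = (1)*(2) + (3)*(3) = 11
v _| B = 14*e1 + 10*e2 + 11*e3


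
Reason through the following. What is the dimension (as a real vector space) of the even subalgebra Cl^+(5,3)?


Even subalgebra dimension = 2^(n-1)
n = 5 + 3 = 8
2^(8 - 1) = 2^7 = 128
Verification: sum of C(8,k) for even k = 1 + 28 + 70 + 28 + 1 = 128
Result = 128


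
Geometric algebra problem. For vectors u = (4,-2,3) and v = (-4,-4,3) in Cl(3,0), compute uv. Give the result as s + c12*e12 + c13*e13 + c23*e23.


In Cl(3,0): e_i^2 = 1, e_ie_j = -e_je_i for i != j.
Scalar part = u . v = 4*(-4) + (-2)*(-4) + 3*3
= -16 + 8 + 9 = 1
e12 coeff = 4*(-4) - (-2)*(-4) = -16 - 8 = -24
e13 coeff = 4*3 - 3*(-4) = 12 - (-12) = 24
e23 coeff = (-2)*3 - 3*(-4) = -6 - (-12) = 6
uv = 1 - 24*e12 + 24*e13 + 6*e23


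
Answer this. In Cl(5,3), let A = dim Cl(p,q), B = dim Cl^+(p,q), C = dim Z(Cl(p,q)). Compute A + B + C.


n = 5 + 3 = 8
Total dim = 2^8 = 256
Even subalgebra dim = 2^7 = 128
n is even, so center dim = 1
Sum = 256 + 128 + 1 = 385


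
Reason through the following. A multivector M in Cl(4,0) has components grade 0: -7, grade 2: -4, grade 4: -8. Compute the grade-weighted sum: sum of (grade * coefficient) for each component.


Grade-weighted sum = sum of grade_k * coefficient_k
0*(-7) = 0
2*(-4) = -8
4*(-8) = -32
Total = 0 + (-8) + (-32) = -40


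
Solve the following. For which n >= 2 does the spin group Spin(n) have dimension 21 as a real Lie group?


dim Spin(n) = dim so(n) = n(n-1)/2.
Solve n(n-1)/2 = 21, i.e. n^2 - n - 42 = 0.
Discriminant = 1 + 8*21 = 169
n = (1 + sqrt(169))/2 = (1 + 13)/2 = 7


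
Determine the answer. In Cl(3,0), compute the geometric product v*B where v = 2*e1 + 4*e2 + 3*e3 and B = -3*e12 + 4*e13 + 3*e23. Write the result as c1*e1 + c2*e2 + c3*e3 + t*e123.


vB has grade-1 (vector) and grade-3 (trivector) parts: vB = (v _| B) + (v ^ B).
Vector part <vB>_1:
  e1: -v2*b12 - v3*b13 = -(4)*(-3) - (3)*(4) = 0
  e2: v1*b12 - v3*b23 = (2)*(-3) - (3)*(3) = -15
  e3: v1*b13 + v2*b23 = (2)*(4) + (4)*(3) = 20
Trivector part <vB>_3:
  e123: v1*b23 - v2*b13 + v3*b12 = (2)*(3) - (4)*(4) + (3)*(-3) = -19
vB = 0*e1 - 15*e2 + 20*e3 - 19*e123


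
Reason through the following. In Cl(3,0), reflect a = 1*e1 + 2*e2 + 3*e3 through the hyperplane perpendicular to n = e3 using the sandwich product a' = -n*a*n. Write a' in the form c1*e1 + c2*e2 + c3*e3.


Reflection formula: a' = -n*a*n, with n = e3 (unit vector, n^2 = 1).
For reflection through hyperplane perp to e3:
The component along e3 flips sign, others stay.
a = (1, 2, 3)
a' = (1, 2, -3)
a' = 1*e1 + 2*e2 - 3*e3


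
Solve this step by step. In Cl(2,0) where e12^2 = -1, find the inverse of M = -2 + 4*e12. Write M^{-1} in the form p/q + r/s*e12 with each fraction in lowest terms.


M = -2 + 4*e12, where e12^2 = -1.
Since M commutes with its reverse ~M = a - b*e12, M * ~M = a^2 - b^2*e12^2 = a^2 + b^2.
So M^{-1} = ~M / (a^2 + b^2) = (a - b*e12)/(a^2 + b^2).
a^2 + b^2 = 4 + 16 = 20
Scalar part = -2/20 = -1/10
Bivector coeff = -4/20 = -1/5
M^{-1} = -1/10 - 1/5*e12


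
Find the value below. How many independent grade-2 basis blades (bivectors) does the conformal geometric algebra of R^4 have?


The conformal model of R^4 uses Cl(5,1) with m = 4 + 2 = 6 generators.
Number of grade-2 blades = C(m, 2) = C(6, 2)
= 6*5/2 = 15


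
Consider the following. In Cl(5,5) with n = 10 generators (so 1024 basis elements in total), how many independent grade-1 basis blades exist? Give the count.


Number of grade-k basis blades in Cl(p,q) with n = p + q is C(n, k).
n = 5 + 5 = 10
C(10, 1) = 10! / (1! * 9!)
= 3628800 / (1 * 362880)
= 10


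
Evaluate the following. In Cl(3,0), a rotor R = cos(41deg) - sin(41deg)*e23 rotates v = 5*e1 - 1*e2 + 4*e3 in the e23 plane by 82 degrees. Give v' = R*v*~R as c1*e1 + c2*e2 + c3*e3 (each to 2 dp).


Rotor R = cos(41deg) - sin(41deg)*e23
Rotation angle theta = 2 * 41 = 82 degrees in the e23 plane (e2 -> e3).
The component perpendicular to the plane (e1) is invariant: v'_1 = v1 = 5.00
cos(82deg) = 0.1392, sin(82deg) = 0.9903
v'_2 = v2*cos(theta) - v3*sin(theta) = -1*0.1392 - 4*0.9903 = -4.10
v'_3 = v2*sin(theta) + v3*cos(theta) = -1*0.9903 + 4*0.1392 = -0.43
v' = 5.00*e1 - 4.10*e2 - 0.43*e3


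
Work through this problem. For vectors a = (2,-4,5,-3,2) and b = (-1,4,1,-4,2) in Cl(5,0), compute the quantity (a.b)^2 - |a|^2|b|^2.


a . b = 2*(-1) + (-4)*4 + 5*1 + (-3)*(-4) + 2*2
= -2 + (-16) + 5 + 12 + 4 = 3
|a|^2 = 2^2 + (-4)^2 + 5^2 + (-3)^2 + 2^2 = 58
|b|^2 = (-1)^2 + 4^2 + 1^2 + (-4)^2 + 2^2 = 38
(a.b)^2 = 3^2 = 9
|a|^2 * |b|^2 = 58 * 38 = 2204
Result = 9 - 2204 = -2195


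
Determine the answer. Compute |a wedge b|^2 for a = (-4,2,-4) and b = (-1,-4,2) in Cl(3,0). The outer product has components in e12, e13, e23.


a wedge b = (a1*b2 - a2*b1)*e12 + (a1*b3 - a3*b1)*e13 + (a2*b3 - a3*b2)*e23
e12 coeff: (-4)*(-4) - 2*(-1) = 16 - (-2) = 18
e13 coeff: (-4)*2 - (-4)*(-1) = -8 - 4 = -12
e23 coeff: 2*2 - (-4)*(-4) = 4 - 16 = -12
|a wedge b|^2 = 18^2 + (-12)^2 + (-12)^2
= 324 + 144 + 144
= 612


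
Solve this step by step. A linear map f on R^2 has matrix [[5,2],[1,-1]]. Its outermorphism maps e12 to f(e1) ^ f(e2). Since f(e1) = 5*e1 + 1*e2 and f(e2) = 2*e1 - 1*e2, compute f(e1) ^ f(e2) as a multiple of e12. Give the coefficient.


The outermorphism of a linear map f sends e1^e2 to f(e1)^f(e2).
f(e1) = 5*e1 + 1*e2
f(e2) = 2*e1 - 1*e2
f(e1) ^ f(e2) = (5*e1 + 1*e2) ^ (2*e1 - 1*e2)
= 5*(-1)*e12 + 1*2*e21
= (-5 - 2)*e12
= -7*e12
Coefficient = -7


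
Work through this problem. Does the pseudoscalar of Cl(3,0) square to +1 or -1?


The pseudoscalar I = e1...e_n (product of all n generators) of Cl(p,q) satisfies I^2 = (-1)^(q + n(n-1)/2).
p = 3, q = 0, n = p + q = 3
n(n-1)/2 = 3 * 2 / 2 = 3
Exponent = q + n(n-1)/2 = 0 + 3 = 3
I^2 = (-1)^3 = -1


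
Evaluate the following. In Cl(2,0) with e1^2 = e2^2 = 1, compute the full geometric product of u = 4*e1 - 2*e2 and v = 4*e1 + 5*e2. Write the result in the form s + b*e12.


Expand: (4*e1 - 2*e2)(4*e1 + 5*e2)
= 4*4*e1e1 + 4*5*e1e2 + (-2)*4*e2e1 + (-2)*5*e2e2
Using e1^2 = e2^2 = 1, e2e1 = -e1e2:
Scalar part s = 4*4 + (-2)*5 = 16 + (-10) = 6
Bivector part b = 4*5 - (-2)*4 = 20 - (-8) = 28
uv = 6 + 28*e12


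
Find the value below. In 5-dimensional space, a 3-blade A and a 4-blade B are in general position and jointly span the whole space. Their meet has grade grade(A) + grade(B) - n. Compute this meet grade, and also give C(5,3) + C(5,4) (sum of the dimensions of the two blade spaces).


Meet grade = grade(A) + grade(B) - n
= 3 + 4 - 5 = 2
C(5,3) = 10
C(5,4) = 5
dim_A + dim_B = 10 + 5 = 15


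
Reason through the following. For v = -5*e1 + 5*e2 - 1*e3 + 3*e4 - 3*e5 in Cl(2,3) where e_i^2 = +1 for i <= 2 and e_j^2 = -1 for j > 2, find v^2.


v^2 = sum of c_i^2 * e_i^2
Positive signature terms (e_i^2 = +1): (-5)^2 + 5^2 = 50
Negative signature terms (e_j^2 = -1): (-1)^2 + 3^2 + (-3)^2 = 19
v^2 = 50 - 19 = 31


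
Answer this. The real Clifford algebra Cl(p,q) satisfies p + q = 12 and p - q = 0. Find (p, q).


We need p + q = 12 and p - q = 0.
Adding: 2p = 12 + 0 = 12, so p = 6.
Then q = 12 - 6 = 6.
(p, q) = (6, 6)


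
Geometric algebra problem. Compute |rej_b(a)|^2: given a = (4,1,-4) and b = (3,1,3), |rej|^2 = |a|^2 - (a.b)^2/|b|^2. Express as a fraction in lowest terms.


|a|^2 = 4^2 + 1^2 + (-4)^2 = 33
|b|^2 = 3^2 + 1^2 + 3^2 = 19
a . b = 4*3 + 1*1 + (-4)*3 = 1
(a.b)^2 = 1^2 = 1
|rej|^2 = 33 - 1/19
= (627 - 1)/19
= 626/19
In lowest terms: 626/19


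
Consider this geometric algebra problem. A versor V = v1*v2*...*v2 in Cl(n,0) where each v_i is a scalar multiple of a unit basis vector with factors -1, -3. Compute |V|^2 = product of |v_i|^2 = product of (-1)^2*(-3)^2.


Each vector v_i has |v_i|^2 = s_i^2
Squared scales: (-1)^2 = 1, (-3)^2 = 9
|V|^2 = 1 * 9
= 9


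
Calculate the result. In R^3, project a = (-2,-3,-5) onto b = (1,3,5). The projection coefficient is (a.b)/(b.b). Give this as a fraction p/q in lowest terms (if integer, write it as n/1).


Projection coefficient = (a . b) / (b . b)
a . b = (-2)*1 + (-3)*3 + (-5)*5
= -2 + (-9) + (-25) = -36
b . b = 1^2 + 3^2 + 5^2
= 1 + 9 + 25 = 35
Coefficient = -36/35
In lowest terms: -36/35


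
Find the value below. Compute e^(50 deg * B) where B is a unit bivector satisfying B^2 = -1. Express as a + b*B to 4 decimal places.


For a unit bivector B with B^2 = -1, the exponential series gives
e^(theta*B) = cos(theta) + sin(theta)*B (the GA analogue of Euler's formula).
theta = 50 degrees = 0.872665 rad
cos(50 deg) = 0.6428
sin(50 deg) = 0.7660
exp(theta*B) = 0.6428 + 0.7660*B


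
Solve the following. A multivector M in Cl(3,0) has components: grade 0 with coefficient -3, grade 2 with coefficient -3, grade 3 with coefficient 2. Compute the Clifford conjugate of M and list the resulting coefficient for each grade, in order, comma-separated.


Clifford conjugate sign for grade k: (-1)^(k(k+1)/2)
Grade 0: (-1)^(0*1/2) = (-1)^0 = 1, coeff -3 -> -3
Grade 2: (-1)^(2*3/2) = (-1)^3 = -1, coeff -3 -> 3
Grade 3: (-1)^(3*4/2) = (-1)^6 = 1, coeff 2 -> 2
Conjugated coefficients: -3, 3, 2


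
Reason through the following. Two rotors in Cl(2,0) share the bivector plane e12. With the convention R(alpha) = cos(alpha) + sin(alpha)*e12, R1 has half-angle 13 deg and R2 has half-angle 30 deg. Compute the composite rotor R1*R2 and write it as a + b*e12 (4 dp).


Same-plane rotors commute and their half-angles add:
R1*R2 = cos(a1 + a2) + sin(a1 + a2)*e12.
a1 + a2 = 13 + 30 = 43 deg
cos(43 deg) = 0.7314
sin(43 deg) = 0.6820
R1*R2 = 0.7314 + 0.6820*e12


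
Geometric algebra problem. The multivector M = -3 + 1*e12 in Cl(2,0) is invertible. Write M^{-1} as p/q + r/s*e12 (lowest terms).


M = -3 + 1*e12, where e12^2 = -1.
Since M commutes with its reverse ~M = a - b*e12, M * ~M = a^2 - b^2*e12^2 = a^2 + b^2.
So M^{-1} = ~M / (a^2 + b^2) = (a - b*e12)/(a^2 + b^2).
a^2 + b^2 = 9 + 1 = 10
Scalar part = -3/10 = -3/10
Bivector coeff = -1/10 = -1/10
M^{-1} = -3/10 - 1/10*e12


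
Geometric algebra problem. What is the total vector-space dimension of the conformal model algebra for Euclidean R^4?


The conformal model of R^4 uses Cl(5,1): the 4 Euclidean generators plus two extra orthogonal generators e+ (e+^2 = +1) and e- (e-^2 = -1), from which the null vectors e0, einf are built.
Number of generators m = 4 + 2 = 6.
dim Cl(p,q) = 2^m = 2^6 = 64


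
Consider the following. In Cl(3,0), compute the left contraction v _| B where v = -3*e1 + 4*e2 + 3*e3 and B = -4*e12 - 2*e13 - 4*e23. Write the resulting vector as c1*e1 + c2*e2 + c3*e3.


Left contraction v _| B = <vB>_1 (grade-1 part of the geometric product vB).
Using e1_|e12 = e2, e2_|e12 = -e1, e1_|e13 = e3, e3_|e13 = -e1, e2_|e23 = e3, e3_|e23 = -e2:
e1 coeff: -v2*b12 - v3*b13 = -(4)*(-4) - (3)*(-2) = 22
e2 coeff: v1*b12 - v3*b23 = (-3)*(-4) - (3)*(-4) = 24
e3 coeff: v1*b13 + v2*b23 = (-3)*(-2) + (4)*(-4) = -10
v _| B = 22*e1 + 24*e2 - 10*e3


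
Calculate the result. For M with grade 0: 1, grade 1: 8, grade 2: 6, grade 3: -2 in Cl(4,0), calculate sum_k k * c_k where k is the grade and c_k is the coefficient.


Grade-weighted sum = sum of grade_k * coefficient_k
0*1 = 0
1*8 = 8
2*6 = 12
3*(-2) = -6
Total = 0 + 8 + 12 + (-6) = 14


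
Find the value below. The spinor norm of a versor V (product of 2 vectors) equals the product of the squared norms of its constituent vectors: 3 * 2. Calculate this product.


Spinor norm N(V) = |v1|^2 * |v2|^2 * ... * |v2|^2
= 3 * 2
Running product: 3, 6
N(V) = 6


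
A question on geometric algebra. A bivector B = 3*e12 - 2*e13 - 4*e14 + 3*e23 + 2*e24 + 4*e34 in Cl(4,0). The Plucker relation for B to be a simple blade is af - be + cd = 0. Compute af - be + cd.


Plucker relation: af - be + cd
a*f = 3*4 = 12
b*e = (-2)*2 = -4
c*d = (-4)*3 = -12
af - be + cd = 12 - (-4) + (-12)
= 4


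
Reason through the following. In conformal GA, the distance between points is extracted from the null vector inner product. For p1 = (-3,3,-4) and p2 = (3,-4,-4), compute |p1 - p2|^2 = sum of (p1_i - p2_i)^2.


p1 - p2 = (-6, 7, 0)
|p1 - p2|^2 = (-6)^2 + 7^2 + 0^2
= 36 + 49 + 0
= 85


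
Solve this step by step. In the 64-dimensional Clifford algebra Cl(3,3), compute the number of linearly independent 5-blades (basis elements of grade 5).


Number of grade-k basis blades in Cl(p,q) with n = p + q is C(n, k).
n = 3 + 3 = 6
C(6, 5) = 6! / (5! * 1!)
= 720 / (120 * 1)
= 6


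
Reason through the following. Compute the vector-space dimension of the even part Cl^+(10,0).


Even subalgebra dimension = 2^(n-1)
n = 10 + 0 = 10
2^(10 - 1) = 2^9 = 512
Verification: sum of C(10,k) for even k = 1 + 45 + 210 + 210 + 45 + 1 = 512
Result = 512


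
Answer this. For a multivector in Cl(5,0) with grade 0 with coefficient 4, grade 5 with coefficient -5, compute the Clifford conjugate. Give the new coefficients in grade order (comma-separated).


Clifford conjugate sign for grade k: (-1)^(k(k+1)/2)
Grade 0: (-1)^(0*1/2) = (-1)^0 = 1, coeff 4 -> 4
Grade 5: (-1)^(5*6/2) = (-1)^15 = -1, coeff -5 -> 5
Conjugated coefficients: 4, 5


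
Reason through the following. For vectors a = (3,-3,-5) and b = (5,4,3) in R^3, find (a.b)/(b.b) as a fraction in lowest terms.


Projection coefficient = (a . b) / (b . b)
a . b = 3*5 + (-3)*4 + (-5)*3
= 15 + (-12) + (-15) = -12
b . b = 5^2 + 4^2 + 3^2
= 25 + 16 + 9 = 50
Coefficient = -12/50
In lowest terms: -6/25


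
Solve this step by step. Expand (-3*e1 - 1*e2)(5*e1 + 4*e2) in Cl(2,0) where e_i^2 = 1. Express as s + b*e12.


Expand: (-3*e1 - 1*e2)(5*e1 + 4*e2)
= (-3)*5*e1e1 + (-3)*4*e1e2 + (-1)*5*e2e1 + (-1)*4*e2e2
Using e1^2 = e2^2 = 1, e2e1 = -e1e2:
Scalar part s = (-3)*5 + (-1)*4 = -15 + (-4) = -19
Bivector part b = (-3)*4 - (-1)*5 = -12 - (-5) = -7
uv = -19 - 7*e12


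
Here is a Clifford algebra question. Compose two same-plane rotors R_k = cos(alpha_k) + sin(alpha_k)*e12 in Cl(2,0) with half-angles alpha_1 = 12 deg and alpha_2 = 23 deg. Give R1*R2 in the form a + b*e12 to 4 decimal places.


Same-plane rotors commute and their half-angles add:
R1*R2 = cos(a1 + a2) + sin(a1 + a2)*e12.
a1 + a2 = 12 + 23 = 35 deg
cos(35 deg) = 0.8192
sin(35 deg) = 0.5736
R1*R2 = 0.8192 + 0.5736*e12


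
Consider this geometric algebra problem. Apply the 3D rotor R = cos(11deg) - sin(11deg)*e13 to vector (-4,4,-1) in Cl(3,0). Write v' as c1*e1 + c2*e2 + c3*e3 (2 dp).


Rotor R = cos(11deg) - sin(11deg)*e13
Rotation angle theta = 2 * 11 = 22 degrees in the e13 plane (e1 -> e3).
The component perpendicular to the plane (e2) is invariant: v'_2 = v2 = 4.00
cos(22deg) = 0.9272, sin(22deg) = 0.3746
v'_1 = v1*cos(theta) - v3*sin(theta) = -4*0.9272 - (-1)*0.3746 = -3.33
v'_3 = v1*sin(theta) + v3*cos(theta) = -4*0.3746 + (-1)*0.9272 = -2.43
v' = -3.33*e1 + 4.00*e2 - 2.43*e3


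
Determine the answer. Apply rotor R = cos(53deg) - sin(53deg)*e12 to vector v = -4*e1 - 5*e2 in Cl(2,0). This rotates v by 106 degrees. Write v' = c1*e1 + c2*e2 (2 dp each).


Rotor R = cos(53deg) - sin(53deg)*e12
Rotation angle theta = 2 * 53 = 106 degrees
v' = R*v*~R rotates v by theta.
cos(106deg) = -0.2756, sin(106deg) = 0.9613
v'_1 = -4*cos(106deg) - (-5)*sin(106deg)
= -4*(-0.2756) - (-5)*0.9613
= 5.91
v'_2 = -4*sin(106deg) + (-5)*cos(106deg)
= -4*0.9613 + (-5)*(-0.2756)
= -2.47
v' = 5.91*e1 - 2.47*e2


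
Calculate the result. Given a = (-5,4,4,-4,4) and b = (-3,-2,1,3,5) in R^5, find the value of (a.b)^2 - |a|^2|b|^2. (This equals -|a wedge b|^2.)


a . b = (-5)*(-3) + 4*(-2) + 4*1 + (-4)*3 + 4*5
= 15 + (-8) + 4 + (-12) + 20 = 19
|a|^2 = (-5)^2 + 4^2 + 4^2 + (-4)^2 + 4^2 = 89
|b|^2 = (-3)^2 + (-2)^2 + 1^2 + 3^2 + 5^2 = 48
(a.b)^2 = 19^2 = 361
|a|^2 * |b|^2 = 89 * 48 = 4272
Result = 361 - 4272 = -3911


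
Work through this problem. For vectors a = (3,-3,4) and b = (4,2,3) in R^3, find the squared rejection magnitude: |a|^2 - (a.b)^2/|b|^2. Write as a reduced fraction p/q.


|a|^2 = 3^2 + (-3)^2 + 4^2 = 34
|b|^2 = 4^2 + 2^2 + 3^2 = 29
a . b = 3*4 + (-3)*2 + 4*3 = 18
(a.b)^2 = 18^2 = 324
|rej|^2 = 34 - 324/29
= (986 - 324)/29
= 662/29
In lowest terms: 662/29


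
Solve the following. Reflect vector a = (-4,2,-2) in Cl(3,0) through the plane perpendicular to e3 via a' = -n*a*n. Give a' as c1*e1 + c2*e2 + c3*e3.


Reflection formula: a' = -n*a*n, with n = e3 (unit vector, n^2 = 1).
For reflection through hyperplane perp to e3:
The component along e3 flips sign, others stay.
a = (-4, 2, -2)
a' = (-4, 2, 2)
a' = -4*e1 + 2*e2 + 2*e3


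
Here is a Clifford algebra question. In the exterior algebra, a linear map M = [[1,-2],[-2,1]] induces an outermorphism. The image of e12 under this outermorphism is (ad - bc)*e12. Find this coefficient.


The outermorphism of a linear map f sends e1^e2 to f(e1)^f(e2).
f(e1) = 1*e1 - 2*e2
f(e2) = -2*e1 + 1*e2
f(e1) ^ f(e2) = (1*e1 - 2*e2) ^ (-2*e1 + 1*e2)
= 1*1*e12 + (-2)*(-2)*e21
= (1 - 4)*e12
= -3*e12
Coefficient = -3


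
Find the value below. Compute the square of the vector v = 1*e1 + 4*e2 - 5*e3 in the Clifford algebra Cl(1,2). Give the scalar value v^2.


v^2 = sum of c_i^2 * e_i^2
Positive signature terms (e_i^2 = +1): 1^2 = 1
Negative signature terms (e_j^2 = -1): 4^2 + (-5)^2 = 41
v^2 = 1 - 41 = -40


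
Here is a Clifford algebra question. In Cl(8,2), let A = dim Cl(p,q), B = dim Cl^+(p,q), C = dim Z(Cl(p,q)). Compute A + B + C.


n = 8 + 2 = 10
Total dim = 2^10 = 1024
Even subalgebra dim = 2^9 = 512
n is even, so center dim = 1
Sum = 1024 + 512 + 1 = 1537


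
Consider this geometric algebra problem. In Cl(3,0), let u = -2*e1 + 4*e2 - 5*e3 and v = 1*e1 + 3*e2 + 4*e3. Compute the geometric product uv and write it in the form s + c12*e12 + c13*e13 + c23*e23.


In Cl(3,0): e_i^2 = 1, e_ie_j = -e_je_i for i != j.
Scalar part = u . v = (-2)*1 + 4*3 + (-5)*4
= -2 + 12 + (-20) = -10
e12 coeff = (-2)*3 - 4*1 = -6 - 4 = -10
e13 coeff = (-2)*4 - (-5)*1 = -8 - (-5) = -3
e23 coeff = 4*4 - (-5)*3 = 16 - (-15) = 31
uv = -10 - 10*e12 - 3*e13 + 31*e23


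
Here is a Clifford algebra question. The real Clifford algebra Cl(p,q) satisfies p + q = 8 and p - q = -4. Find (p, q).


We need p + q = 8 and p - q = -4.
Adding: 2p = 8 + (-4) = 4, so p = 2.
Then q = 8 - 2 = 6.
(p, q) = (2, 6)


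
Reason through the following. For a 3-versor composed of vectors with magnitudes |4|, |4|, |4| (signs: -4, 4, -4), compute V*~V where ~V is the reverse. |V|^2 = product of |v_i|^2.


Each vector v_i has |v_i|^2 = s_i^2
Squared scales: (-4)^2 = 16, 4^2 = 16, (-4)^2 = 16
|V|^2 = 16 * 16 * 16
= 4096


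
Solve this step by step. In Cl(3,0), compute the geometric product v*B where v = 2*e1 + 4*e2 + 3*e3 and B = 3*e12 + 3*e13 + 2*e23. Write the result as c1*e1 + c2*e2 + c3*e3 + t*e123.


vB has grade-1 (vector) and grade-3 (trivector) parts: vB = (v _| B) + (v ^ B).
Vector part <vB>_1:
  e1: -v2*b12 - v3*b13 = -(4)*(3) - (3)*(3) = -21
  e2: v1*b12 - v3*b23 = (2)*(3) - (3)*(2) = 0
  e3: v1*b13 + v2*b23 = (2)*(3) + (4)*(2) = 14
Trivector part <vB>_3:
  e123: v1*b23 - v2*b13 + v3*b12 = (2)*(2) - (4)*(3) + (3)*(3) = 1
vB = -21*e1 + 0*e2 + 14*e3 + 1*e123


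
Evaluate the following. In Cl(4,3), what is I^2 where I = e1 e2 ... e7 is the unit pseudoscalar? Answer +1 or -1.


The pseudoscalar I = e1...e_n (product of all n generators) of Cl(p,q) satisfies I^2 = (-1)^(q + n(n-1)/2).
p = 4, q = 3, n = p + q = 7
n(n-1)/2 = 7 * 6 / 2 = 21
Exponent = q + n(n-1)/2 = 3 + 21 = 24
I^2 = (-1)^24 = +1


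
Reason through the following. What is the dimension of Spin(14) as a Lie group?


Spin(n) double-covers SO(n); both have Lie algebra so(n) of dimension n(n-1)/2.
n = 14
n(n-1) = 14 * 13 = 182
dim Spin(14) = 182/2 = 91


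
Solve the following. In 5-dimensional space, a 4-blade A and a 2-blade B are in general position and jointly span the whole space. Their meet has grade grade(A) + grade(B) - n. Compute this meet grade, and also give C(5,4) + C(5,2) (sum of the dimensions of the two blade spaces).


Meet grade = grade(A) + grade(B) - n
= 4 + 2 - 5 = 1
C(5,4) = 5
C(5,2) = 10
dim_A + dim_B = 5 + 10 = 15


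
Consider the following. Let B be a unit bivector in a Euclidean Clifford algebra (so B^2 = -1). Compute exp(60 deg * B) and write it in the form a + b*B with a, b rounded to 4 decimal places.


For a unit bivector B with B^2 = -1, the exponential series gives
e^(theta*B) = cos(theta) + sin(theta)*B (the GA analogue of Euler's formula).
theta = 60 degrees = 1.047198 rad
cos(60 deg) = 0.5000
sin(60 deg) = 0.8660
exp(theta*B) = 0.5000 + 0.8660*B


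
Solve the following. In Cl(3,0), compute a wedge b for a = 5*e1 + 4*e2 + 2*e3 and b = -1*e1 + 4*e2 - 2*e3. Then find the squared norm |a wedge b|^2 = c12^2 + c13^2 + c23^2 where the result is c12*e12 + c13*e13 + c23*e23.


a wedge b = (a1*b2 - a2*b1)*e12 + (a1*b3 - a3*b1)*e13 + (a2*b3 - a3*b2)*e23
e12 coeff: 5*4 - 4*(-1) = 20 - (-4) = 24
e13 coeff: 5*(-2) - 2*(-1) = -10 - (-2) = -8
e23 coeff: 4*(-2) - 2*4 = -8 - 8 = -16
|a wedge b|^2 = 24^2 + (-8)^2 + (-16)^2
= 576 + 64 + 256
= 896
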